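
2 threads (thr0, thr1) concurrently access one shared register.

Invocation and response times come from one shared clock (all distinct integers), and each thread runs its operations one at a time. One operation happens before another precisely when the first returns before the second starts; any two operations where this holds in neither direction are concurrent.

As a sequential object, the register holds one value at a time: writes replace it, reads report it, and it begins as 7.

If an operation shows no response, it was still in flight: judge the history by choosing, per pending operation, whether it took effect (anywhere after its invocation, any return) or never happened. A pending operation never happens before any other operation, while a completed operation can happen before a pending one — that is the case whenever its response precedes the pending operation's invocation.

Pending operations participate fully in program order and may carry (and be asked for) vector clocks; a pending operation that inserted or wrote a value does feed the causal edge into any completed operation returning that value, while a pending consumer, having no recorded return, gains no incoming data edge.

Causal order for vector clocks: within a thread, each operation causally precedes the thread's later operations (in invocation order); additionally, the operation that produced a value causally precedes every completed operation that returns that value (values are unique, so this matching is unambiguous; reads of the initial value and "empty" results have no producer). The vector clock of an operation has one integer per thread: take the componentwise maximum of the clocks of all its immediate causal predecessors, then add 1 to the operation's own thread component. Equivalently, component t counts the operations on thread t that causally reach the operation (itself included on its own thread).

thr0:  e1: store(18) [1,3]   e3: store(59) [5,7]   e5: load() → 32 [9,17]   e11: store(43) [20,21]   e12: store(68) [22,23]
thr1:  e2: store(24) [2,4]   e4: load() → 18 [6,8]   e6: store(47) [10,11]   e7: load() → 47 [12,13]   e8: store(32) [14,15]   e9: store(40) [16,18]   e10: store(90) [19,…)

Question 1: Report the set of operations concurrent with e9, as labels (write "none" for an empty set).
e5

e9 spans [16,18]; an op avoiding the whole window 16..18 is ordered, any other is concurrent
e1 [1,3]: before
e2 [2,4]: before
e3 [5,7]: before
e4 [6,8]: before
e5 [9,17]: concurrent
e6 [10,11]: before
e7 [12,13]: before
e8 [14,15]: before
e10 [19,…): after
e11 [20,21]: after
e12 [22,23]: after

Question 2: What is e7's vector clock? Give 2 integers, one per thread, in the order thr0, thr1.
(1, 4)

e2, invoked 2, has no incoming edges; only thr1's bump applies → (0, 1)
e1, invoked 1, has no incoming edges; only thr0's bump applies → (1, 0)
from VC(e1)=(1, 0), e3 (invoked 5) maxes components and bumps thr0 → (2, 0)
from VC(e1)=(1, 0), VC(e2)=(0, 1), e4 (invoked 6) maxes components and bumps thr1 → (1, 2)
from VC(e4)=(1, 2), e6 (invoked 10) maxes components and bumps thr1 → (1, 3)
from VC(e6)=(1, 3), e7 (invoked 12) maxes components and bumps thr1 → (1, 4)
from VC(e7)=(1, 4), e8 (invoked 14) maxes components and bumps thr1 → (1, 5)
from VC(e8)=(1, 5), e9 (invoked 16) maxes components and bumps thr1 → (1, 6)
from VC(e9)=(1, 6), e10 (invoked 19) maxes components and bumps thr1 → (1, 7)
from VC(e3)=(2, 0), VC(e8)=(1, 5), e5 (invoked 9) maxes components and bumps thr0 → (3, 5)
from VC(e5)=(3, 5), e11 (invoked 20) maxes components and bumps thr0 → (4, 5)
from VC(e11)=(4, 5), e12 (invoked 22) maxes components and bumps thr0 → (5, 5)
target: VC(e7) = (1, 4)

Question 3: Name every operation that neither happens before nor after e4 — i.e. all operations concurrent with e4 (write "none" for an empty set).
e3

concurrent with e4 ([6,8]): every op whose interval crosses 6..8
e1 [1,3]: before
e2 [2,4]: before
e3 [5,7]: concurrent
e5 [9,17]: after
e6 [10,11]: after
e7 [12,13]: after
e8 [14,15]: after
e9 [16,18]: after
e10 [19,…): after
e11 [20,21]: after
e12 [22,23]: after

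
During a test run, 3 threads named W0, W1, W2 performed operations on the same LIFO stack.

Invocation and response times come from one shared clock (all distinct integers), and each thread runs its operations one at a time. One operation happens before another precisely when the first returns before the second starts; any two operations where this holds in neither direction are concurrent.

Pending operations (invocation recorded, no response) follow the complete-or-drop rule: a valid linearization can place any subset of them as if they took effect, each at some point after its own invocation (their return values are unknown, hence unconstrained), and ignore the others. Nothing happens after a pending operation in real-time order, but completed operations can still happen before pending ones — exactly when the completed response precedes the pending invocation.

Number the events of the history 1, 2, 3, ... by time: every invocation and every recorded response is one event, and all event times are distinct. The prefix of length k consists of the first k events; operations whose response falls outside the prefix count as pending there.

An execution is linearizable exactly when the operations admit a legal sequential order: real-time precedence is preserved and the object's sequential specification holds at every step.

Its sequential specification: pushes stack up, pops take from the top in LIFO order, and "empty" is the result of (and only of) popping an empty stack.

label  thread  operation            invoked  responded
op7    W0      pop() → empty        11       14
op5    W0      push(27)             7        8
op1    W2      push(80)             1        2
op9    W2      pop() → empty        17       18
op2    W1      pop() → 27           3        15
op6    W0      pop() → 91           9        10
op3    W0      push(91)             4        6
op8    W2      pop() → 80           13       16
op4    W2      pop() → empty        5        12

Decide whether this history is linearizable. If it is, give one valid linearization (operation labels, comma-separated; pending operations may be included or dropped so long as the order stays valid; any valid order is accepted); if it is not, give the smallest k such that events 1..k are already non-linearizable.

events 1..13 are fine; event 14 — the response of op7 at time 14 — makes the prefix non-linearizable
the 6 completed operations admit 5 real-time orders; each fails the LIFO stack replay
include/drop combinations of the 2 pending operations (op2, op8) were all tried; none helps
e.g. op1, op3, op4, op5, op6, op7 (pending dropped): illegal at step 3, since op4 pop() → empty cannot apply there
e.g. op1, op3, op5, op4, op6, op7 (pending dropped): illegal at step 4, since op4 pop() → empty cannot apply there

not linearizable — minimal violating prefix: 14 events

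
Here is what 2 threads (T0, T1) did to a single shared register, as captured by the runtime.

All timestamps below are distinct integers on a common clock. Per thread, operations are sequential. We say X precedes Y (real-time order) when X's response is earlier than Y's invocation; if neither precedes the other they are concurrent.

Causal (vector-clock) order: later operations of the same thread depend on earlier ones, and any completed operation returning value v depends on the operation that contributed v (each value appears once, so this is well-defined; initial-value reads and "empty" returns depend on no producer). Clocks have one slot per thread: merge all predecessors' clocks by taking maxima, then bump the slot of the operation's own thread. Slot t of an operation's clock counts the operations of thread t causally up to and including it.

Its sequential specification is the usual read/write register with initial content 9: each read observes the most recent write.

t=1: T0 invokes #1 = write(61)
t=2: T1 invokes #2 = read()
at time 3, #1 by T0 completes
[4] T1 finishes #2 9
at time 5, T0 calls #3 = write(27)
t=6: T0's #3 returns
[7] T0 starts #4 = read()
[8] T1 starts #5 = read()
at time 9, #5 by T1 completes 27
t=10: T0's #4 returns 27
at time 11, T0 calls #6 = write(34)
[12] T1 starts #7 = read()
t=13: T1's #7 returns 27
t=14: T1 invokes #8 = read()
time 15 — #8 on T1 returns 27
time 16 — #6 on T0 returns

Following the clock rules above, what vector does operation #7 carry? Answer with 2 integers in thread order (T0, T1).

VC(#2, invoked at 2): no causal predecessors; +1 on T1 → (0, 1)
VC(#1, invoked at 1): no causal predecessors; +1 on T0 → (1, 0)
VC(#3, invoked at 5): max of VC(#1)=(1, 0), then +1 on thread T0 → (2, 0)
VC(#4, invoked at 7): max of VC(#3)=(2, 0), then +1 on thread T0 → (3, 0)
VC(#5, invoked at 8): max of VC(#2)=(0, 1), VC(#3)=(2, 0), then +1 on thread T1 → (2, 2)
VC(#6, invoked at 11): max of VC(#4)=(3, 0), then +1 on thread T0 → (4, 0)
VC(#7, invoked at 12): max of VC(#3)=(2, 0), VC(#5)=(2, 2), then +1 on thread T1 → (2, 3)
VC(#8, invoked at 14): max of VC(#3)=(2, 0), VC(#7)=(2, 3), then +1 on thread T1 → (2, 4)
target: VC(#7) = (2, 3)

(2, 3)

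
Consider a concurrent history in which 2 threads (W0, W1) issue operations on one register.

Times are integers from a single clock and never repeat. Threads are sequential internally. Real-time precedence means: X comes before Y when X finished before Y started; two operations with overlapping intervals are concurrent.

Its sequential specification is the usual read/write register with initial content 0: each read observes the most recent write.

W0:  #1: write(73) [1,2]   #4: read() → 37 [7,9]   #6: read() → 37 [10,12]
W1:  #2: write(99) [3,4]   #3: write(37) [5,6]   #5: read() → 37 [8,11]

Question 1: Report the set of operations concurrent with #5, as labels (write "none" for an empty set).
#4, #6

#5 spans [8,11]; an op avoiding the whole window 8..11 is ordered, any other is concurrent
#1 [1,2]: before
#2 [3,4]: before
#3 [5,6]: before
#4 [7,9]: concurrent
#6 [10,12]: concurrent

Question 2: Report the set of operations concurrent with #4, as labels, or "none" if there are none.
#5

#4 spans [7,9]: anything still running between times 7 and 9 counts as concurrent
#1 [1,2]: before
#2 [3,4]: before
#3 [5,6]: before
#5 [8,11]: concurrent
#6 [10,12]: after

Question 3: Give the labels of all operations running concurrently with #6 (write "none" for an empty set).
#5

concurrent with #6 ([10,12]): every op whose interval crosses 10..12
#1 [1,2]: before
#2 [3,4]: before
#3 [5,6]: before
#4 [7,9]: before
#5 [8,11]: concurrent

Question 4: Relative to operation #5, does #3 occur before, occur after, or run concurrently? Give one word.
before

#3 spans [5,6], #5 spans [8,11]
resp(#3)=6 < inv(#5)=8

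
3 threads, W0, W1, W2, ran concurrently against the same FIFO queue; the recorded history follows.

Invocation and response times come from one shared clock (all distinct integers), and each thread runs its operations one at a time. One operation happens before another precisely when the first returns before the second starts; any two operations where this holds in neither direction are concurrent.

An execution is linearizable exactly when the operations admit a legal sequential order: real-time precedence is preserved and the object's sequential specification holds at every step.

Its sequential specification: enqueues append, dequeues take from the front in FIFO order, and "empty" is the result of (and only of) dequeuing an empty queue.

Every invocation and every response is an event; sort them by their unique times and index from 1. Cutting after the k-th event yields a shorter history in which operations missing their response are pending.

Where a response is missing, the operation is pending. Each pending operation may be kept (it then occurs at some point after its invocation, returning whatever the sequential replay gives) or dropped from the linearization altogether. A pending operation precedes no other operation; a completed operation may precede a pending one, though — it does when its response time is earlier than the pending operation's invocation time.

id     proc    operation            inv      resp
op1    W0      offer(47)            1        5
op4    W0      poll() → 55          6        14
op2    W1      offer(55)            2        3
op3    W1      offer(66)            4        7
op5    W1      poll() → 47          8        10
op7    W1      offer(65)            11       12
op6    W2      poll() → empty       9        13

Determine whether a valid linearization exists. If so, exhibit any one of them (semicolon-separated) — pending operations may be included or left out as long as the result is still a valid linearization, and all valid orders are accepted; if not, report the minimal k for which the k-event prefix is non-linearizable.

events 1..12 are fine; event 13 — the response of op6 at time 13 — makes the prefix non-linearizable
every one of the 9 real-time-consistent orders over 6 completed FIFO queue ops fails the sequential spec
include/drop combinations of the 1 pending operation (op4) were all tried; none helps
one such order, op1, op2, op3, op5, op6, op7 (pending dropped), breaks at step 5 where op6 poll() → empty is illegal
one such order, op1, op2, op3, op5, op7, op6 (pending dropped), breaks at step 6 where op6 poll() → empty is illegal

not linearizable — minimal violating prefix: 13 events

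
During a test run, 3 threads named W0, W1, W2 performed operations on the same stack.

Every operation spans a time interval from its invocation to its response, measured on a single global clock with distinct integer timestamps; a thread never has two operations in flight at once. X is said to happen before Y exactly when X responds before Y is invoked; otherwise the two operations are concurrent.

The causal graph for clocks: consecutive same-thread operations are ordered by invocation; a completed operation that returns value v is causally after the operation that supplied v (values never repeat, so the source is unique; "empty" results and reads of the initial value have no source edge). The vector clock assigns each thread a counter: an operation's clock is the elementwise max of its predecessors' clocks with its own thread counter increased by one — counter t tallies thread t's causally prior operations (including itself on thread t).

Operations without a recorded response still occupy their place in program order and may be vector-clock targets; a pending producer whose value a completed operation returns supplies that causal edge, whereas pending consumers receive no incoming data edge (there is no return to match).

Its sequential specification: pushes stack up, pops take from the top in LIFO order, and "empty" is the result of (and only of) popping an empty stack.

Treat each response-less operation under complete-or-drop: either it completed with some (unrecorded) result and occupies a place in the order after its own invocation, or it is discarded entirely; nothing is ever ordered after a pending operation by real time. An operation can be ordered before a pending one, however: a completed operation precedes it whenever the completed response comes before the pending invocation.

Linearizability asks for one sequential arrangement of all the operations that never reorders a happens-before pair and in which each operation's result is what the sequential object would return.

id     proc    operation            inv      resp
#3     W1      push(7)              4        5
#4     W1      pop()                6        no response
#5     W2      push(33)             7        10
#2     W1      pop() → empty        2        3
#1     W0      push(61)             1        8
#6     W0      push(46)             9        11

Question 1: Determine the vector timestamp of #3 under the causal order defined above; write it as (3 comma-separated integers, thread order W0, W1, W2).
Answer: (0, 2, 0)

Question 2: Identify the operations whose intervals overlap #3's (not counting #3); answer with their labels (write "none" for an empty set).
Answer: #1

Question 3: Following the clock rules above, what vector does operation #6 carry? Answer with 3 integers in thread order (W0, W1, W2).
Answer: (2, 0, 0)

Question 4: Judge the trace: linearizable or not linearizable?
linearizable

one valid linearization: #2, #1, #3, #4, #5, #6
step 1: #2 pop() → empty — stack <>
step 2: #1 push(61) — stack <61>
step 3: #3 push(7) — stack <61,7>
step 4: #4 pop() (pending, included) — stack <61>
step 5: #5 push(33) — stack <61,33>
step 6: #6 push(46) — stack <61,33,46>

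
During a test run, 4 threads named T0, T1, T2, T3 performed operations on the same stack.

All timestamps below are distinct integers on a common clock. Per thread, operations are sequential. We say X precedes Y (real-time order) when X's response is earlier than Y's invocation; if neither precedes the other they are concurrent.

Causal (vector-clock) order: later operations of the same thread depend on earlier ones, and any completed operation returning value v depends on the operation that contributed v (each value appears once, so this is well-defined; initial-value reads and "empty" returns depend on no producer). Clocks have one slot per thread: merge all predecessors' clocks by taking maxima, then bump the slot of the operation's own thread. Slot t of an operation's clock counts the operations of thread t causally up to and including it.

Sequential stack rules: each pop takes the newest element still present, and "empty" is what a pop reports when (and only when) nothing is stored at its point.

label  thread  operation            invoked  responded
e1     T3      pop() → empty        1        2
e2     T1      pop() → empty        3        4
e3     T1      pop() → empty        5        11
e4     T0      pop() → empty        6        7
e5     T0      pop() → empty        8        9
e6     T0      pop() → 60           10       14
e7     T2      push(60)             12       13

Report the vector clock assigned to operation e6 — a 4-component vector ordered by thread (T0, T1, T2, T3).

root op e1, invoked 1: fresh clock plus T3's own tick → (0, 0, 0, 1)
root op e7, invoked 12: fresh clock plus T2's own tick → (0, 0, 1, 0)
root op e2, invoked 3: fresh clock plus T1's own tick → (0, 1, 0, 0)
root op e4, invoked 6: fresh clock plus T0's own tick → (1, 0, 0, 0)
e3, invoked 5, takes VC(e2)=(0, 1, 0, 0) under max, adds 1 for T1 → (0, 2, 0, 0)
e5, invoked 8, takes VC(e4)=(1, 0, 0, 0) under max, adds 1 for T0 → (2, 0, 0, 0)
e6, invoked 10, takes VC(e5)=(2, 0, 0, 0), VC(e7)=(0, 0, 1, 0) under max, adds 1 for T0 → (3, 0, 1, 0)
target: VC(e6) = (3, 0, 1, 0)

(3, 0, 1, 0)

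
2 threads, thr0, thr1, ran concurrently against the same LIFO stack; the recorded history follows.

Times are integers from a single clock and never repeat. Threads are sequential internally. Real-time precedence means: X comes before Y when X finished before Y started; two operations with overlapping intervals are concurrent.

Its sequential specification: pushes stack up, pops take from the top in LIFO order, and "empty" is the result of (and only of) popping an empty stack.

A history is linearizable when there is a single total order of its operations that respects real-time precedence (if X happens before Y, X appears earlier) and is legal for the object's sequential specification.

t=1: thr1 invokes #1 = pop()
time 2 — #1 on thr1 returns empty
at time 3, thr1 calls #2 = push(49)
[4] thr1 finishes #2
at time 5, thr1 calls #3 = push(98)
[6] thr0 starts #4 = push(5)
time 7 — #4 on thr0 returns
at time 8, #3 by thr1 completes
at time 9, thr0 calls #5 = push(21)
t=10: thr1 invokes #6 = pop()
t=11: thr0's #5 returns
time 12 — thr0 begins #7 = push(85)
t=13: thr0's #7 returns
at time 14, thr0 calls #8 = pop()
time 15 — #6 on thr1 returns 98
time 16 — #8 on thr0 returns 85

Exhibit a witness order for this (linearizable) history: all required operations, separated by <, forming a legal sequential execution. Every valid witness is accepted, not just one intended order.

#1 < #2 < #4 < #3 < #6 < #5 < #7 < #8

step 1: #1 pop() → empty — stack <>
step 2: #2 push(49) — stack <49>
step 3: #4 push(5) — stack <49,5>
step 4: #3 push(98) — stack <49,5,98>
step 5: #6 pop() → 98 — stack <49,5>
step 6: #5 push(21) — stack <49,5,21>
step 7: #7 push(85) — stack <49,5,21,85>
step 8: #8 pop() → 85 — stack <49,5,21>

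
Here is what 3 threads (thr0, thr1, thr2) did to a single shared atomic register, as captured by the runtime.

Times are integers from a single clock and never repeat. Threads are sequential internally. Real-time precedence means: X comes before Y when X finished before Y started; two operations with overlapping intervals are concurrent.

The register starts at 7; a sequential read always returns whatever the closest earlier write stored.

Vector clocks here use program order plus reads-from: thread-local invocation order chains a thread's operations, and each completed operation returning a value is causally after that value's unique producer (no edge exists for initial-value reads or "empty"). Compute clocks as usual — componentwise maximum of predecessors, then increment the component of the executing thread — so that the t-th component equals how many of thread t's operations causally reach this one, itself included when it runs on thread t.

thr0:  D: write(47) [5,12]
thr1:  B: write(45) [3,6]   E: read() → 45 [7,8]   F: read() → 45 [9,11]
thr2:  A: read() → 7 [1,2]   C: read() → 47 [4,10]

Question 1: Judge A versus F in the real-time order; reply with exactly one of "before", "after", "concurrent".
before

A spans [1,2], F spans [9,11]
resp(A)=2 < inv(F)=9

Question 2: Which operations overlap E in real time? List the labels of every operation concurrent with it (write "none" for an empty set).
C, D

overlap test against E [7,8]: concurrent iff the interval meets 7..8
A [1,2]: before
B [3,6]: before
C [4,10]: concurrent
D [5,12]: concurrent
F [9,11]: after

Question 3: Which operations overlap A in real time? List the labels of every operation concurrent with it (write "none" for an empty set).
none

A spans [1,2]; an op avoiding the whole window 1..2 is ordered, any other is concurrent
B [3,6]: after
C [4,10]: after
D [5,12]: after
E [7,8]: after
F [9,11]: after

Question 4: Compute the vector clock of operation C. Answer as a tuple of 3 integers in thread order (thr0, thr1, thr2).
(1, 0, 2)

root op A, invoked 1: fresh clock plus thr2's own tick → (0, 0, 1)
root op B, invoked 3: fresh clock plus thr1's own tick → (0, 1, 0)
root op D, invoked 5: fresh clock plus thr0's own tick → (1, 0, 0)
E (invocation 7): componentwise max over VC(B)=(0, 1, 0), +1 at thr1, giving (0, 2, 0)
F (invocation 9): componentwise max over VC(B)=(0, 1, 0), VC(E)=(0, 2, 0), +1 at thr1, giving (0, 3, 0)
C (invocation 4): componentwise max over VC(A)=(0, 0, 1), VC(D)=(1, 0, 0), +1 at thr2, giving (1, 0, 2)
target: VC(C) = (1, 0, 2)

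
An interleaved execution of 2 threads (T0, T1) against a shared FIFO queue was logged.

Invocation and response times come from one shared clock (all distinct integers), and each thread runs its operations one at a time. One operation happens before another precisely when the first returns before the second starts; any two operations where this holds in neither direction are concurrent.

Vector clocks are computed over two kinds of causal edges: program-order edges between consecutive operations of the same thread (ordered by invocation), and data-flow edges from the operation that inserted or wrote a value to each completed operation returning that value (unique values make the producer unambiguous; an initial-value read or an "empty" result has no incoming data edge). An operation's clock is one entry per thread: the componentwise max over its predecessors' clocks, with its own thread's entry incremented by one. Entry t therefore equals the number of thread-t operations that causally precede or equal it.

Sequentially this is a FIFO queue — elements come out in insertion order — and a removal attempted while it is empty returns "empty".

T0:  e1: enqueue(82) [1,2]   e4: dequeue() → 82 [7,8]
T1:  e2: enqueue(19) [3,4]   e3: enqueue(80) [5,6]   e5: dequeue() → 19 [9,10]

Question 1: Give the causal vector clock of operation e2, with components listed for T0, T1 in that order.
(0, 1)

VC(e2, invoked at 3): no causal predecessors; +1 on T1 → (0, 1)
VC(e1, invoked at 1): no causal predecessors; +1 on T0 → (1, 0)
invoked at 5, e3 merges VC(e2)=(0, 1) and bumps T1's slot → (0, 2)
invoked at 7, e4 merges VC(e1)=(1, 0) and bumps T0's slot → (2, 0)
invoked at 9, e5 merges VC(e2)=(0, 1), VC(e3)=(0, 2) and bumps T1's slot → (0, 3)
target: VC(e2) = (0, 1)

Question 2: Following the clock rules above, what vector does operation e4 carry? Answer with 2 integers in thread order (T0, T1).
(2, 0)

invoked at 3, e2 has no predecessors; its own T1 bump gives (0, 1)
invoked at 1, e1 has no predecessors; its own T0 bump gives (1, 0)
e3 (invocation 5): componentwise max over VC(e2)=(0, 1), +1 at T1, giving (0, 2)
e4 (invocation 7): componentwise max over VC(e1)=(1, 0), +1 at T0, giving (2, 0)
e5 (invocation 9): componentwise max over VC(e2)=(0, 1), VC(e3)=(0, 2), +1 at T1, giving (0, 3)
target: VC(e4) = (2, 0)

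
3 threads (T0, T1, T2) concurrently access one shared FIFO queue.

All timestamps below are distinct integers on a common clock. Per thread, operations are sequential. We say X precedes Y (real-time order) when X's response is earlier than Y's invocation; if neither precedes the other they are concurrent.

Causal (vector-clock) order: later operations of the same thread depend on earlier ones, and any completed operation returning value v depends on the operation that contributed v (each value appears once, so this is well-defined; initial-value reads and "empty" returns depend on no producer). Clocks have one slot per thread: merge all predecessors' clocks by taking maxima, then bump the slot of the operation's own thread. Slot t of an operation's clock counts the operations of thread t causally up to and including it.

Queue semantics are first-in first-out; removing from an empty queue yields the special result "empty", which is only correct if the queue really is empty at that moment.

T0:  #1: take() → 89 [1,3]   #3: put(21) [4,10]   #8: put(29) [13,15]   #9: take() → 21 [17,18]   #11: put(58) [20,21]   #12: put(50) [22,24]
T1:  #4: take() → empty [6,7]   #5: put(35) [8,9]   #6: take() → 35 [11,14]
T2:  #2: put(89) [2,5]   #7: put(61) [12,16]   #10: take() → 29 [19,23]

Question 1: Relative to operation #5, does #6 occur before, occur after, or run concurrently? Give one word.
after

#6 spans [11,14], #5 spans [8,9]
resp(#5)=9 < inv(#6)=11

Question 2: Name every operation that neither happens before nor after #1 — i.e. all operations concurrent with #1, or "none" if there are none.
#2

concurrent with #1 ([1,3]): every op whose interval crosses 1..3
#2 [2,5]: concurrent
#3 [4,10]: after
#4 [6,7]: after
#5 [8,9]: after
#6 [11,14]: after
#7 [12,16]: after
#8 [13,15]: after
#9 [17,18]: after
#10 [19,23]: after
#11 [20,21]: after
#12 [22,24]: after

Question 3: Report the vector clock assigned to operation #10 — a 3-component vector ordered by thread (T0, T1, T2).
(3, 0, 3)

root op #2, invoked 2: fresh clock plus T2's own tick → (0, 0, 1)
root op #4, invoked 6: fresh clock plus T1's own tick → (0, 1, 0)
from VC(#2)=(0, 0, 1), #7 (invoked 12) maxes components and bumps T2 → (0, 0, 2)
from VC(#4)=(0, 1, 0), #5 (invoked 8) maxes components and bumps T1 → (0, 2, 0)
from VC(#2)=(0, 0, 1), #1 (invoked 1) maxes components and bumps T0 → (1, 0, 1)
from VC(#5)=(0, 2, 0), #6 (invoked 11) maxes components and bumps T1 → (0, 3, 0)
from VC(#1)=(1, 0, 1), #3 (invoked 4) maxes components and bumps T0 → (2, 0, 1)
from VC(#3)=(2, 0, 1), #8 (invoked 13) maxes components and bumps T0 → (3, 0, 1)
from VC(#3)=(2, 0, 1), VC(#8)=(3, 0, 1), #9 (invoked 17) maxes components and bumps T0 → (4, 0, 1)
from VC(#7)=(0, 0, 2), VC(#8)=(3, 0, 1), #10 (invoked 19) maxes components and bumps T2 → (3, 0, 3)
from VC(#9)=(4, 0, 1), #11 (invoked 20) maxes components and bumps T0 → (5, 0, 1)
from VC(#11)=(5, 0, 1), #12 (invoked 22) maxes components and bumps T0 → (6, 0, 1)
target: VC(#10) = (3, 0, 3)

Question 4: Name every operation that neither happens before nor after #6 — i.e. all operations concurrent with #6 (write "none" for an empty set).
#7, #8

#6 spans [11,14]: anything still running between times 11 and 14 counts as concurrent
#1 [1,3]: before
#2 [2,5]: before
#3 [4,10]: before
#4 [6,7]: before
#5 [8,9]: before
#7 [12,16]: concurrent
#8 [13,15]: concurrent
#9 [17,18]: after
#10 [19,23]: after
#11 [20,21]: after
#12 [22,24]: after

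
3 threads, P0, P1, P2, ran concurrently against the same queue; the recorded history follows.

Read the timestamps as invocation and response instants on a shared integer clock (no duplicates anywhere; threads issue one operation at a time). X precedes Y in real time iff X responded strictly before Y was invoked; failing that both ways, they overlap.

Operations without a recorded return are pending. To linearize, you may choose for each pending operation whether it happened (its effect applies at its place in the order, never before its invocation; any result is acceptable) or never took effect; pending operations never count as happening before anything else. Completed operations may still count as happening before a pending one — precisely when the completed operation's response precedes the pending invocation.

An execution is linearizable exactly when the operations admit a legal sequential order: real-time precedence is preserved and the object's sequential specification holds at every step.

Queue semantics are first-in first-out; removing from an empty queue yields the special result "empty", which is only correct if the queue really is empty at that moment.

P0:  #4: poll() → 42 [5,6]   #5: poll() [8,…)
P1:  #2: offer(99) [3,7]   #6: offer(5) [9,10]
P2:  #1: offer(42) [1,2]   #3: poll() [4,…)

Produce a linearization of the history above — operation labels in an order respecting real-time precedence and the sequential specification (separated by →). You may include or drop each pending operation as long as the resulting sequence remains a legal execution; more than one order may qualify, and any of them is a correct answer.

step 1: #1 offer(42) — queue <42>
step 2: #2 offer(99) — queue <42,99>
step 3: #4 poll() → 42 — queue <99>
step 4: #3 poll() (pending, included) — queue <>
step 5: #5 poll() (pending, included) — queue <>
step 6: #6 offer(5) — queue <5>

#1 → #2 → #4 → #3 → #5 → #6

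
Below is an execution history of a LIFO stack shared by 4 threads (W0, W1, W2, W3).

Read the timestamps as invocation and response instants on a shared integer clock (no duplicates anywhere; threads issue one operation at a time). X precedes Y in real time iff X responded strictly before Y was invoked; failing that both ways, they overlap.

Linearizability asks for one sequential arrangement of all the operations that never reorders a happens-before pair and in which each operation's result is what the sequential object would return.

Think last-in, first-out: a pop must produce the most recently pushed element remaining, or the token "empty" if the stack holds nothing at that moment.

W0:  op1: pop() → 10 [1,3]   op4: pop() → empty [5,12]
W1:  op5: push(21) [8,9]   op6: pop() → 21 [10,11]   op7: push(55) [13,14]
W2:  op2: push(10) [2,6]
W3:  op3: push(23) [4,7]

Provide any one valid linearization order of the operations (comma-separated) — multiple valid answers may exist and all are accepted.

op2, op1, op4, op3, op5, op6, op7

1. op2 push(10), leaving stack <10>
2. op1 pop() → 10, leaving stack <>
3. op4 pop() → empty, leaving stack <>
4. op3 push(23), leaving stack <23>
5. op5 push(21), leaving stack <23,21>
6. op6 pop() → 21, leaving stack <23>
7. op7 push(55), leaving stack <23,55>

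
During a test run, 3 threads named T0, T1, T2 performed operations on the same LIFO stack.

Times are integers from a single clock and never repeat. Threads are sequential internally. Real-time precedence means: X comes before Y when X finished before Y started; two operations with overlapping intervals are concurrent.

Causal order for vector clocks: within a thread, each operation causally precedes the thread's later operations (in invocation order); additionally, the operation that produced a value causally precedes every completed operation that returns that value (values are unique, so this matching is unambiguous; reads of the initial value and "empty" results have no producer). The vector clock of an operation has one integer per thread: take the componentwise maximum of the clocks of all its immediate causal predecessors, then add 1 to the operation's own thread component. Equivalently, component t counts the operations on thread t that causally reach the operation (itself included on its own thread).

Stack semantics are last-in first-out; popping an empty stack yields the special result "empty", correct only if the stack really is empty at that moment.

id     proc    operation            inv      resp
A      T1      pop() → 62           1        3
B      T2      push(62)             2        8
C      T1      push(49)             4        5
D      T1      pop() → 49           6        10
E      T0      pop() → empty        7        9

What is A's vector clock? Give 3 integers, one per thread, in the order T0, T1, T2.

(0, 1, 1)

VC(B, invoked at 2): no causal predecessors; +1 on T2 → (0, 0, 1)
VC(E, invoked at 7): no causal predecessors; +1 on T0 → (1, 0, 0)
invoked at 1, A merges VC(B)=(0, 0, 1) and bumps T1's slot → (0, 1, 1)
invoked at 4, C merges VC(A)=(0, 1, 1) and bumps T1's slot → (0, 2, 1)
invoked at 6, D merges VC(C)=(0, 2, 1) and bumps T1's slot → (0, 3, 1)
target: VC(A) = (0, 1, 1)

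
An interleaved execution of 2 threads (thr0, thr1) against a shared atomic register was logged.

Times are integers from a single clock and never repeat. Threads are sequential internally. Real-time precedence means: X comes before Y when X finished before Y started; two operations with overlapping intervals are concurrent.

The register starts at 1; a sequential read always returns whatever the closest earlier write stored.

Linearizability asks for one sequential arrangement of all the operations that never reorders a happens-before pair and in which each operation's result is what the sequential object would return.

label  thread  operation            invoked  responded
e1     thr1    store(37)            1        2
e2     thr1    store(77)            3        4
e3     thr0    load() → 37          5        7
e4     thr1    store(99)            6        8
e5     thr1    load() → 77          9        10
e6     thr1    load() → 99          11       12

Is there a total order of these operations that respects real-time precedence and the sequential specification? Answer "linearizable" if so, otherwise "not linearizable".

not linearizable

the violation lands at event 7, e3's response at time 7: events 1..6 linearize, events 1..7 do not
the completed operations (3 total) allow one real-time order; the atomic register replay rejects it
including or dropping the 1 pending operation (e4) in any combination fails
sample order e1, e2, e3 (pending dropped) stalls at step 3 — e3 load() → 37 has no legal effect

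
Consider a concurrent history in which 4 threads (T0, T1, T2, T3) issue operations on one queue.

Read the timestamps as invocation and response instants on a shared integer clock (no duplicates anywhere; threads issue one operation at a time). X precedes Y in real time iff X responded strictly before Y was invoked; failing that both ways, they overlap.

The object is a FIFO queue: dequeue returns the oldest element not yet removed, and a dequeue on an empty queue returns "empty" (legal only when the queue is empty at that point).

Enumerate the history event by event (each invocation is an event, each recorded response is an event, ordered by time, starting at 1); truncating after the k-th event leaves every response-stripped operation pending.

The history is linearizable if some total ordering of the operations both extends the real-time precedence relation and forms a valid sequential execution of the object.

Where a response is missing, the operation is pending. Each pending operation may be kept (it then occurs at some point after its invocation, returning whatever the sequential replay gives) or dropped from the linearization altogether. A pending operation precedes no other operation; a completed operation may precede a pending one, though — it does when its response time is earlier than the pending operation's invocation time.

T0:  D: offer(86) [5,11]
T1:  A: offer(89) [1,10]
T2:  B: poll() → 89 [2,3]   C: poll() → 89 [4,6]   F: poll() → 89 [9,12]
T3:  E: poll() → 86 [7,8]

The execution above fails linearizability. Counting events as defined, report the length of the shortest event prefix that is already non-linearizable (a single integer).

a valid linearization of events 1..5 exists, for instance A, B:
1. A offer(89) (pending, included), leaving queue <89>
2. B poll() → 89, leaving queue <>
adding event 6 (C responds at 6) leaves no legal real-time order
every completion of the 2 pending operations (A, D) was checked; none linearizes
take B, C (pending dropped): step 1 already fails, because B poll() → 89 cannot occur there

6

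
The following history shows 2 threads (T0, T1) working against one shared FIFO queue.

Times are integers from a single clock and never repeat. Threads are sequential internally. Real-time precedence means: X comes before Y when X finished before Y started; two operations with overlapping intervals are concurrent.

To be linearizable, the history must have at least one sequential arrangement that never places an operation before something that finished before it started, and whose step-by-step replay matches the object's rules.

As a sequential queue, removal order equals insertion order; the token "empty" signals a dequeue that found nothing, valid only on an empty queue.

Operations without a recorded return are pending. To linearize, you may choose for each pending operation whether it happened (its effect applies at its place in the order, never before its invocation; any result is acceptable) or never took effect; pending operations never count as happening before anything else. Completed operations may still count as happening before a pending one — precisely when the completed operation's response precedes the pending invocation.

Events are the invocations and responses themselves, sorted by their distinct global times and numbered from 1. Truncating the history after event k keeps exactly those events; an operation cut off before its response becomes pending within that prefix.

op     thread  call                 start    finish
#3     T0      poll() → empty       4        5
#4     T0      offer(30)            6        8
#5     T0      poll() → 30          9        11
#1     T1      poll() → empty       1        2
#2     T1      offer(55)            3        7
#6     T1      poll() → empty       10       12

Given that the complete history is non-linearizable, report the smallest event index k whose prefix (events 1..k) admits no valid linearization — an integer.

12

events 1..11 are still linearizable — one witness is #1, #3, #2, #4, #6, #5:
after step 1 (#1 poll() → empty): queue <>
after step 2 (#3 poll() → empty): queue <>
after step 3 (#2 offer(55)): queue <55>
after step 4 (#4 offer(30)): queue <55,30>
after step 5 (#6 poll() (pending, included)): queue <30>
after step 6 (#5 poll() → 30): queue <>
once event 12 joins (#6's response, time 12), exhaustive search finds no witness
for example #1, #2, #3, #4, #5, #6 fails at step 3: #3 poll() → empty is not legal there
for example #1, #2, #3, #4, #6, #5 fails at step 3: #3 poll() → empty is not legal there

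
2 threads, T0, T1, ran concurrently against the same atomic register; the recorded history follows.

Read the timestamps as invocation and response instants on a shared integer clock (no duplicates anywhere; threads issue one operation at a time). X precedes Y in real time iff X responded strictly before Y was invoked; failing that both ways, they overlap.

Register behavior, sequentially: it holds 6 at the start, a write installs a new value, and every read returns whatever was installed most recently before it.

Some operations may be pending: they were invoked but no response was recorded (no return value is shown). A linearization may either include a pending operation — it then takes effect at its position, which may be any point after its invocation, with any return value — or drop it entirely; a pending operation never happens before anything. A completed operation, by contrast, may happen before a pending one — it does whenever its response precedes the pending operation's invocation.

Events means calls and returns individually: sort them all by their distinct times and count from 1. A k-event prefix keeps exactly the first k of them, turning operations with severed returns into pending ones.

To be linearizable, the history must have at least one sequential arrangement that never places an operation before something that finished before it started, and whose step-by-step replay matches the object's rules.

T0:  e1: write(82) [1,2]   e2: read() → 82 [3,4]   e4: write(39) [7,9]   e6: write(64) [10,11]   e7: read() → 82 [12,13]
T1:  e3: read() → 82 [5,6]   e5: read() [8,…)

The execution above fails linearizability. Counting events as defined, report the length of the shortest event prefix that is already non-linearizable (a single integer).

13

a valid linearization of events 1..12 exists, for instance e1, e2, e3, e4, e5, e6:
step 1: e1 write(82) — value 82
step 2: e2 read() → 82 — value 82
step 3: e3 read() → 82 — value 82
step 4: e4 write(39) — value 39
step 5: e5 read() (pending, included) — value 39
step 6: e6 write(64) — value 64
event 13 — e7's response, time 13 — after it, nothing linearizes
include/drop combinations of the 1 pending operation (e5) were all tried; none helps
sample order e1, e2, e3, e4, e6, e7 (pending dropped) stalls at step 6 — e7 read() → 82 has no legal effect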